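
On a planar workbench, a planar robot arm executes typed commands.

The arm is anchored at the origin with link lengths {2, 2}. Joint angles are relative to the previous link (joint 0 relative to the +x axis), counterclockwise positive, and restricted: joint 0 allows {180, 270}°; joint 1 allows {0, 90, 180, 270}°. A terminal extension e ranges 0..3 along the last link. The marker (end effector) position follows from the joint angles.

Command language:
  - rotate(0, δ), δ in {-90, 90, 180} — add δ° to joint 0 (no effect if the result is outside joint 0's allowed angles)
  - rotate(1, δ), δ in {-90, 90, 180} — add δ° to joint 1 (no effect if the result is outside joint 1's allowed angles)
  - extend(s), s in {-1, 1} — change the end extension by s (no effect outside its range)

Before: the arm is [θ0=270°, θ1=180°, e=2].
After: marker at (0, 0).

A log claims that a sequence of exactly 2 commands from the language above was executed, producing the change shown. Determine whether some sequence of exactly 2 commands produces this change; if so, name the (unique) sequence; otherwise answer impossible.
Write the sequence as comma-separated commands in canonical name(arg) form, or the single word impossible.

initial: [θ0=270°, θ1=180°, e=2]
t=1 extend(-1) ⇒ [θ0=270°, θ1=180°, e=1]
t=2 extend(-1) ⇒ [θ0=270°, θ1=180°, e=0]
no other 2-command option fits: unique.

extend(-1), extend(-1)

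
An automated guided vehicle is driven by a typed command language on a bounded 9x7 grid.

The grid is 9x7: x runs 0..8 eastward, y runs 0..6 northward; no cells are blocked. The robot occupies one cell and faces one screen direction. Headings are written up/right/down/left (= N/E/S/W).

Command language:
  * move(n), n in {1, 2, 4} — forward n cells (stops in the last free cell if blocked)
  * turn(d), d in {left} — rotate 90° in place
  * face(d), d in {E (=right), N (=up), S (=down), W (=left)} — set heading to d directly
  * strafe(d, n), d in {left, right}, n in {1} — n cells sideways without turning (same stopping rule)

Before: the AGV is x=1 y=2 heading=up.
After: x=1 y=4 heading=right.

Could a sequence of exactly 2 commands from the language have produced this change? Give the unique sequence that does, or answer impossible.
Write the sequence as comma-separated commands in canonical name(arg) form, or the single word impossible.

move(2), face(E)

key: order matters: swapping move(2) and face(E) lands elsewhere
t0: x=1 y=2 heading=up
step 1 (move(2)): x=1 y=4 heading=up
step 2 (face(E)): x=1 y=4 heading=right
no other 2-command option fits: unique.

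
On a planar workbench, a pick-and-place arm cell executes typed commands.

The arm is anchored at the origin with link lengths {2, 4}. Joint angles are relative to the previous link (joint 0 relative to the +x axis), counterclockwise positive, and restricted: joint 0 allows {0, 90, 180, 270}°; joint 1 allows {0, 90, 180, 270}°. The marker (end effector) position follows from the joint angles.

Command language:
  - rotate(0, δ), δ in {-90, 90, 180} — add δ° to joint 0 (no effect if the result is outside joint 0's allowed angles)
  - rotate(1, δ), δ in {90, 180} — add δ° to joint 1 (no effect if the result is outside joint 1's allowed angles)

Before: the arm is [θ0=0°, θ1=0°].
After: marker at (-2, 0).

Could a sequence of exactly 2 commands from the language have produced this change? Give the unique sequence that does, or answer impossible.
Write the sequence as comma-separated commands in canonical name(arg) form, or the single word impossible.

start: [θ0=0°, θ1=0°]
1. rotate(1, 90) → [θ0=0°, θ1=90°]
2. rotate(1, 90) → [θ0=0°, θ1=180°]
uniquely the one of 25 2-step routes that fits.

rotate(1, 90), rotate(1, 90)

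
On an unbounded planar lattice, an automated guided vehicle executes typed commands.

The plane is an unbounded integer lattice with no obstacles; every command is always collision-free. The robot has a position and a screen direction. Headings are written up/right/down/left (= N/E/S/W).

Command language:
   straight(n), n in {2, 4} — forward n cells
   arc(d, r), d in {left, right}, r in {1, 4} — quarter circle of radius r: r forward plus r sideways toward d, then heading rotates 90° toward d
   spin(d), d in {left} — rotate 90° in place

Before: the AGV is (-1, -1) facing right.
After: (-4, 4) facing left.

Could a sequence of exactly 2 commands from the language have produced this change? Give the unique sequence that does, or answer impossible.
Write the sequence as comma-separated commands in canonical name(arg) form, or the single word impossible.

key: position moved to (-4,4) AND the heading swung to W — translation plus rotation needed
t0: (-1, -1) facing right
t=1 arc(left, 1) ⇒ (0, 0) facing up
t=2 arc(left, 4) ⇒ (-4, 4) facing left
uniquely the one of 49 2-step routes that fits.

arc(left, 1), arc(left, 4)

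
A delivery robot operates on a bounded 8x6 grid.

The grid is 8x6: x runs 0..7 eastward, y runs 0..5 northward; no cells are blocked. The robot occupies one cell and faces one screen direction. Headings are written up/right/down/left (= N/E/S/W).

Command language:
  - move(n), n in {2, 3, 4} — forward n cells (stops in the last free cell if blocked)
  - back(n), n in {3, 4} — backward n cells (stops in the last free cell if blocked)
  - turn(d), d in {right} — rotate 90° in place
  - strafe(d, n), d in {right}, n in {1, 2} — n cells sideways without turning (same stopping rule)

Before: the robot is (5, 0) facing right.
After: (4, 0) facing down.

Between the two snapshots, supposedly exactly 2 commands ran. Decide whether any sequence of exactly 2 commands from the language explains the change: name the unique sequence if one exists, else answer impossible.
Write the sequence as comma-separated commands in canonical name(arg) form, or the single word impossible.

key: running strafe(right, 1) before turn(right) would end elsewhere — order is forced
t0: (5, 0) facing right
t=1 turn(right) ⇒ (5, 0) facing down
t=2 strafe(right, 1) ⇒ (4, 0) facing down
all 64 alternatives checked — unique.

turn(right), strafe(right, 1)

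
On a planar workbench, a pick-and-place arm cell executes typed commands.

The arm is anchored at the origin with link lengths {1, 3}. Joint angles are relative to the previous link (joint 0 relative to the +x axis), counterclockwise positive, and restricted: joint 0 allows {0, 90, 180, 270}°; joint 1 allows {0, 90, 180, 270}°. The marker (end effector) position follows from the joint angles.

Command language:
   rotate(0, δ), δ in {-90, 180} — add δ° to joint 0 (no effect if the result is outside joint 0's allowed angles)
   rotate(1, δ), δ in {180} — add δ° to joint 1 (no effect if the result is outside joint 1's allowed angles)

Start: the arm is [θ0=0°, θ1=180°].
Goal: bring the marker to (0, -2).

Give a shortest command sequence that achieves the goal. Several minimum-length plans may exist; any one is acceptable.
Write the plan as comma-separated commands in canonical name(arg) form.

rotate(0, -90), rotate(0, 180)

t0: [θ0=0°, θ1=180°]
1. rotate(0, -90) → [θ0=270°, θ1=180°]
2. rotate(0, 180) → [θ0=90°, θ1=180°]
nothing shorter than 2 reaches the goal.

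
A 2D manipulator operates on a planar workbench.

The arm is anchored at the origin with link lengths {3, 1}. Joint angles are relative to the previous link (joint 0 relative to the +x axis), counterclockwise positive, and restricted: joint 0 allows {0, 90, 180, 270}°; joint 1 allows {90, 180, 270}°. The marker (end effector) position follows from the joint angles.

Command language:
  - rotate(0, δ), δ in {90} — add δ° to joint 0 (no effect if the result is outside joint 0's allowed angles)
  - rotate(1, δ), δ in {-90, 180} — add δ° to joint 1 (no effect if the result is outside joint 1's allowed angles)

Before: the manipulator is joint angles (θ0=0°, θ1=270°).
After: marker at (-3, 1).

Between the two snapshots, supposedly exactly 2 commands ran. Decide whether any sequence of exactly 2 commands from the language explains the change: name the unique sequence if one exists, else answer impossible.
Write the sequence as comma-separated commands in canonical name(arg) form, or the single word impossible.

rotate(0, 90), rotate(0, 90)

from: joint angles (θ0=0°, θ1=270°)
1. rotate(0, 90) → joint angles (θ0=90°, θ1=270°)
2. rotate(0, 90) → joint angles (θ0=180°, θ1=270°)
uniquely the one of 9 2-step routes that fits.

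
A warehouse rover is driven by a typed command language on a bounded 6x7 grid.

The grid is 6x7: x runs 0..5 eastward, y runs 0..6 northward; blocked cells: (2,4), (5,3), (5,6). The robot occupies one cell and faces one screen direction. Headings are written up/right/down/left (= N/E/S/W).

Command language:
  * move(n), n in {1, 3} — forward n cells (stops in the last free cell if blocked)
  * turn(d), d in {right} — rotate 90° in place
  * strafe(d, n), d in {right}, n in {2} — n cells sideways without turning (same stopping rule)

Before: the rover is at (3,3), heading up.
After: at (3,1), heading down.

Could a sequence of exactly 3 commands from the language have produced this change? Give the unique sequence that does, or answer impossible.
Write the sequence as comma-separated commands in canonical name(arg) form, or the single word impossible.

turn(right), strafe(right, 2), turn(right)

key: cell and facing (now S) both changed — the 3 commands mix motion and turning
initial: at (3,3), heading up
step 1 (turn(right)): at (3,3), heading right
step 2 (strafe(right, 2)): at (3,1), heading right
step 3 (turn(right)): at (3,1), heading down
uniquely the one of 64 3-step routes that fits.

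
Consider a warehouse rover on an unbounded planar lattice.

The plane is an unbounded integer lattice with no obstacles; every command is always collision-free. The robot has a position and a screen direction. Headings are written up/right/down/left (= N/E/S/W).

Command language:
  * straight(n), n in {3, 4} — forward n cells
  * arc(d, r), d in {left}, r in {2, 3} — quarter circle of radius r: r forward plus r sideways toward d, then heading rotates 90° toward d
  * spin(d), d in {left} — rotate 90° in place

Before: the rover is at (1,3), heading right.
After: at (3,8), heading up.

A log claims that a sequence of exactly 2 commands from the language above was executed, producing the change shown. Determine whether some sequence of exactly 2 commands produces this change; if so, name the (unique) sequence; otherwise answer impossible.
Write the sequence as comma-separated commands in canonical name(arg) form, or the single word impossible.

key: cell and facing (now N) both changed — the 2 commands mix motion and turning
from: at (1,3), heading right
t=1 arc(left, 2) ⇒ at (3,5), heading up
t=2 straight(3) ⇒ at (3,8), heading up
all 25 alternatives checked — unique.

arc(left, 2), straight(3)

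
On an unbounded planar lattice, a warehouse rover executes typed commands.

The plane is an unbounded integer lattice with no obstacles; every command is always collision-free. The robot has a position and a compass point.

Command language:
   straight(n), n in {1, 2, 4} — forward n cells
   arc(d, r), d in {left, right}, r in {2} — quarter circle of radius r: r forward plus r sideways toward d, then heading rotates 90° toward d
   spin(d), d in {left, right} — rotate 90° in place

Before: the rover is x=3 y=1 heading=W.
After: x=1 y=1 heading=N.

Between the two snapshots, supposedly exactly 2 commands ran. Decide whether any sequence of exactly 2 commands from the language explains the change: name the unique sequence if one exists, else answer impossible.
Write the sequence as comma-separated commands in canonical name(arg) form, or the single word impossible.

straight(2), spin(right)

key: running spin(right) before straight(2) would end elsewhere — order is forced
begin: x=3 y=1 heading=W
step 1 (straight(2)): x=1 y=1 heading=W
step 2 (spin(right)): x=1 y=1 heading=N
no other 2-command option fits: unique.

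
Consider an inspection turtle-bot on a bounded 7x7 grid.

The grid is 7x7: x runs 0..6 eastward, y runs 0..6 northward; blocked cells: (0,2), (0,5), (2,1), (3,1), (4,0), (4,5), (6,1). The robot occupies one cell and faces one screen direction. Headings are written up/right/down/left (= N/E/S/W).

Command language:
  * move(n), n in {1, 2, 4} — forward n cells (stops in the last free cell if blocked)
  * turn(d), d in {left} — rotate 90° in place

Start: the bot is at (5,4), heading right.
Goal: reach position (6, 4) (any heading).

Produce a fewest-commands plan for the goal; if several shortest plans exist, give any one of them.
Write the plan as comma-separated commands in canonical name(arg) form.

initial: at (5,4), heading right
1. move(4) → at (6,4), heading right
minimal: 1 command(s), checked below 1.

move(4)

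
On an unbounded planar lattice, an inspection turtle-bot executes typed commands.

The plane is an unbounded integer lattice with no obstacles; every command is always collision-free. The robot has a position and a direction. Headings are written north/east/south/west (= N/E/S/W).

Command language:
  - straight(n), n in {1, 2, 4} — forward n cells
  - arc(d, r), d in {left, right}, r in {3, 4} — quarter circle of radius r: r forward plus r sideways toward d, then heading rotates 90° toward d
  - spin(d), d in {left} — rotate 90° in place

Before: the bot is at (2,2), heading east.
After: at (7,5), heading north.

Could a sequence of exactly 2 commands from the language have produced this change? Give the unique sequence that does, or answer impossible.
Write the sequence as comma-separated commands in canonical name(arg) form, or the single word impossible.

key: running arc(left, 3) before straight(2) would end elsewhere — order is forced
t0: at (2,2), heading east
1. straight(2) → at (4,2), heading east
2. arc(left, 3) → at (7,5), heading north
no rival 2-sequence matches.

straight(2), arc(left, 3)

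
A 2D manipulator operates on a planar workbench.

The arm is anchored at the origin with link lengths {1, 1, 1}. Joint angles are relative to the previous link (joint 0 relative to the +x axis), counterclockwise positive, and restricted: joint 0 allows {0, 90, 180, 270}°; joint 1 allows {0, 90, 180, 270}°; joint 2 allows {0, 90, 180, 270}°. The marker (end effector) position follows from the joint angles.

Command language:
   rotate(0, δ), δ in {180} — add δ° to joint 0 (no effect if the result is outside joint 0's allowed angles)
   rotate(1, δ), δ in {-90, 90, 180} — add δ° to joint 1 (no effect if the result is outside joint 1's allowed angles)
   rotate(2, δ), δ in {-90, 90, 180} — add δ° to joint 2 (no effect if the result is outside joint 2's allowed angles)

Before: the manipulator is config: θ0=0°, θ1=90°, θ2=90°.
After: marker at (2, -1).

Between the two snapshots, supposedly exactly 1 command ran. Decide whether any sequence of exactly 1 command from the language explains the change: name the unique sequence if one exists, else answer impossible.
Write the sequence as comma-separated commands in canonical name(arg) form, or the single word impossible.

rotate(1, 180)

begin: config: θ0=0°, θ1=90°, θ2=90°
1. rotate(1, 180) → config: θ0=0°, θ1=270°, θ2=90°
no rival 1-sequence matches.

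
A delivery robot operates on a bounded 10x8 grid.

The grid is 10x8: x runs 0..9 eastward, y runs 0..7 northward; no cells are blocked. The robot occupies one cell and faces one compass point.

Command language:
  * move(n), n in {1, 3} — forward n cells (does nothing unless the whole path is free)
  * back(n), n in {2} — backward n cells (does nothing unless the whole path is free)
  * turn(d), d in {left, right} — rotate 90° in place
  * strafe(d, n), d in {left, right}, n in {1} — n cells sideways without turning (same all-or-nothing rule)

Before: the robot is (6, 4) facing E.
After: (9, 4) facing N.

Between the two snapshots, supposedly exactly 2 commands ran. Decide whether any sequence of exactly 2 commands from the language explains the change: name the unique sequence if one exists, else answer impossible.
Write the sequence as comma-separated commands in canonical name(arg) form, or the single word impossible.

key: running turn(left) before move(3) would end elsewhere — order is forced
from: (6, 4) facing E
step 1 (move(3)): (9, 4) facing E
step 2 (turn(left)): (9, 4) facing N
all 49 alternatives checked — unique.

move(3), turn(left)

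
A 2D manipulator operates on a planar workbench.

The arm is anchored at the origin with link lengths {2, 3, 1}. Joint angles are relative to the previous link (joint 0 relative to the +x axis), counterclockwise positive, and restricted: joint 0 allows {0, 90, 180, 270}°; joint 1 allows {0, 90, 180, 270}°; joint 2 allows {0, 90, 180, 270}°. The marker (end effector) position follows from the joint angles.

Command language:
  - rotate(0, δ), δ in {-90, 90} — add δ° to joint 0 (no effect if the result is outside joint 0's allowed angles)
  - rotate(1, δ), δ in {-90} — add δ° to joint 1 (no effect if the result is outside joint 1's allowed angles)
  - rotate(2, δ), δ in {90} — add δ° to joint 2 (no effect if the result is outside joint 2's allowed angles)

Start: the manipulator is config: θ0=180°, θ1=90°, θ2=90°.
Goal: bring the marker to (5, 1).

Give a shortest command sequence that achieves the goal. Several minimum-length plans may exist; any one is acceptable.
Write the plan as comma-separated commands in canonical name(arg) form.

from: config: θ0=180°, θ1=90°, θ2=90°
1. rotate(0, -90) → config: θ0=90°, θ1=90°, θ2=90°
2. rotate(0, -90) → config: θ0=0°, θ1=90°, θ2=90°
3. rotate(1, -90) → config: θ0=0°, θ1=0°, θ2=90°
nothing shorter than 3 reaches the goal.

rotate(0, -90), rotate(0, -90), rotate(1, -90)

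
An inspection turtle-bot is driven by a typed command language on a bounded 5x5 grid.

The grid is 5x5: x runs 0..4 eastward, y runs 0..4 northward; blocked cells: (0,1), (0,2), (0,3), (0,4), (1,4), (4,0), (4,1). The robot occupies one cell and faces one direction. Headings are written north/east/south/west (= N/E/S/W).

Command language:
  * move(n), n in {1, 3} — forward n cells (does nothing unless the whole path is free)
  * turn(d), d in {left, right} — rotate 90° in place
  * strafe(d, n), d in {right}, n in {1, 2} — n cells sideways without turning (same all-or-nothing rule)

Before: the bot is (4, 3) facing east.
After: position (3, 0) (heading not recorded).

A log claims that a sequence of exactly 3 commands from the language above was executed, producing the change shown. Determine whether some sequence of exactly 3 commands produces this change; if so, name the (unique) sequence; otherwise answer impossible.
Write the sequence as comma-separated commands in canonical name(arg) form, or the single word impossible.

turn(right), strafe(right, 1), move(3)

key: order matters: swapping turn(right) and move(3) lands elsewhere
start: (4, 3) facing east
step 1 (turn(right)): (4, 3) facing south
step 2 (strafe(right, 1)): (3, 3) facing south
step 3 (move(3)): (3, 0) facing south
no rival 3-sequence matches.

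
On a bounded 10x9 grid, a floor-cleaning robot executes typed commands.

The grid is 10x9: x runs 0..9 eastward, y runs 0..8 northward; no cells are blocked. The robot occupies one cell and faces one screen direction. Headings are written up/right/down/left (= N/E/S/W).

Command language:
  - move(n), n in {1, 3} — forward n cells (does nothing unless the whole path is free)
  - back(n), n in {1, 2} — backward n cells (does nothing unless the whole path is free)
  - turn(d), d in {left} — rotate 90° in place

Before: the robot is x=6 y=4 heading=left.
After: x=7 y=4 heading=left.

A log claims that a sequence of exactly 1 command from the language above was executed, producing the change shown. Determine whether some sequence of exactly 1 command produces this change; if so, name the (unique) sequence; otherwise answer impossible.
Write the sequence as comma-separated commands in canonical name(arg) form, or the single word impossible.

back(1)

key: still facing W — the one step turns nothing
start: x=6 y=4 heading=left
step 1 (back(1)): x=7 y=4 heading=left
no rival 1-sequence matches.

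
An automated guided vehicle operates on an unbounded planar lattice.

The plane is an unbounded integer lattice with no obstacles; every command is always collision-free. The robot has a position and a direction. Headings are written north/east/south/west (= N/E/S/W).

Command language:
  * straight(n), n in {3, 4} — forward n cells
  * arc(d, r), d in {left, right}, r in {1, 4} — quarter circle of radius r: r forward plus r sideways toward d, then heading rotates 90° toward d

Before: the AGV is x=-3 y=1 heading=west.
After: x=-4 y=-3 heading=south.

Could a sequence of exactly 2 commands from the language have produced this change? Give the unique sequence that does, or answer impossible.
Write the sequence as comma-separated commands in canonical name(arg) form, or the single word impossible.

key: order matters: swapping arc(left, 1) and straight(3) lands elsewhere
t0: x=-3 y=1 heading=west
1. arc(left, 1) → x=-4 y=0 heading=south
2. straight(3) → x=-4 y=-3 heading=south
uniquely the one of 36 2-step routes that fits.

arc(left, 1), straight(3)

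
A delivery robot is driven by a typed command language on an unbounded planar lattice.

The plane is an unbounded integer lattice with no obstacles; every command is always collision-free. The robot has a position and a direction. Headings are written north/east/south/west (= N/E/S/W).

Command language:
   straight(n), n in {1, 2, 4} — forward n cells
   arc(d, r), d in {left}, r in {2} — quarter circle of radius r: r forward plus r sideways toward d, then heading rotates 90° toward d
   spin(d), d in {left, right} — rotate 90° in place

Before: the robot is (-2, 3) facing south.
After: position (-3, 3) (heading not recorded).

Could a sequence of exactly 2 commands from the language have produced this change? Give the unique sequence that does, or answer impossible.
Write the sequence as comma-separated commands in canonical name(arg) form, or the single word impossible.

key: running straight(1) before spin(right) would end elsewhere — order is forced
start: (-2, 3) facing south
[1] after spin(right): (-2, 3) facing west
[2] after straight(1): (-3, 3) facing west
uniquely the one of 36 2-step routes that fits.

spin(right), straight(1)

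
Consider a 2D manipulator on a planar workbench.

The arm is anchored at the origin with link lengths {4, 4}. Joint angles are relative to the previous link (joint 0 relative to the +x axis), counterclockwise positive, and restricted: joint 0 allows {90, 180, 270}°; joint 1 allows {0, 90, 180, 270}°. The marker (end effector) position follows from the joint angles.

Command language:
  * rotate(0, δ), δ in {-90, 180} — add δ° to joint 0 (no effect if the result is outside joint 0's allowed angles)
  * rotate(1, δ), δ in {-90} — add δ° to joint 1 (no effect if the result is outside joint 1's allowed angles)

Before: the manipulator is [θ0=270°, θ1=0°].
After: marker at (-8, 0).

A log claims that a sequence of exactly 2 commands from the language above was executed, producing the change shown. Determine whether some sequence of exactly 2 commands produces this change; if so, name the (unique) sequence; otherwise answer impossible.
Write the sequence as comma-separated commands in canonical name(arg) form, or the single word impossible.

key: order matters: swapping rotate(0, -90) and rotate(0, 180) lands elsewhere
initial: [θ0=270°, θ1=0°]
step 1 (rotate(0, -90)): [θ0=180°, θ1=0°]
step 2 (rotate(0, 180)): [θ0=180°, θ1=0°]
all 9 alternatives checked — unique.

rotate(0, -90), rotate(0, 180)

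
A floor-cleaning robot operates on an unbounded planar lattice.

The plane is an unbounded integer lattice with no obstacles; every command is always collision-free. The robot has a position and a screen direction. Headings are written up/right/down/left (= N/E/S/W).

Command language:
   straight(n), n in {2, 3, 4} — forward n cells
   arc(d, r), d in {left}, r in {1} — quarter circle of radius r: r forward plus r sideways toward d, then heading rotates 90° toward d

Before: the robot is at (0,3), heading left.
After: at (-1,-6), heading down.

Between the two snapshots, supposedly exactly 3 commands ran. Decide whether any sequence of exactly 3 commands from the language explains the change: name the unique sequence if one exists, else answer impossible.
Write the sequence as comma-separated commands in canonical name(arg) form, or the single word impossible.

key: running straight(4) before arc(left, 1) would end elsewhere — order is forced
initial: at (0,3), heading left
[1] after arc(left, 1): at (-1,2), heading down
[2] after straight(4): at (-1,-2), heading down
[3] after straight(4): at (-1,-6), heading down
no other 3-command option fits: unique.

arc(left, 1), straight(4), straight(4)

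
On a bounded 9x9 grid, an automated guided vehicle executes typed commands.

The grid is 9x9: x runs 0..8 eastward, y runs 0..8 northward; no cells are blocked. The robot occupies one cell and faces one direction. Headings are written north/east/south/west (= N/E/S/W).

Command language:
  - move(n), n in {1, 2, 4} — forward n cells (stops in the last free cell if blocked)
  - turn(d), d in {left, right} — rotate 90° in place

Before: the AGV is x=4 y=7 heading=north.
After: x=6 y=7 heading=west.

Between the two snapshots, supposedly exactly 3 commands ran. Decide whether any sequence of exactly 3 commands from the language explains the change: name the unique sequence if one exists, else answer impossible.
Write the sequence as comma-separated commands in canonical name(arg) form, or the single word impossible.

impossible

all 125 sequences checked — none match.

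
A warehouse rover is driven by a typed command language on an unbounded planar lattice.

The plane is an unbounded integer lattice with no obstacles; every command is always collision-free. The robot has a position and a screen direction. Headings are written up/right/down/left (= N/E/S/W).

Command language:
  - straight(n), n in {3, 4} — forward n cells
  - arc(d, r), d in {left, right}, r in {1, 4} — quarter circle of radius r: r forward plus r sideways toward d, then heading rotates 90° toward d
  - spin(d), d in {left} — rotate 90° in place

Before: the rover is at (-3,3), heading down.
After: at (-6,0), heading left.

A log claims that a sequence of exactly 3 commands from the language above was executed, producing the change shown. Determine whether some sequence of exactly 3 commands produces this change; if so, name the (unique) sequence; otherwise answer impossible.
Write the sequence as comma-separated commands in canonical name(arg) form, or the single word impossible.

key: position moved to (-6,0) AND the heading swung to W — translation plus rotation needed
from: at (-3,3), heading down
[1] after arc(right, 1): at (-4,2), heading left
[2] after arc(left, 1): at (-5,1), heading down
[3] after arc(right, 1): at (-6,0), heading left
uniquely the one of 343 3-step routes that fits.

arc(right, 1), arc(left, 1), arc(right, 1)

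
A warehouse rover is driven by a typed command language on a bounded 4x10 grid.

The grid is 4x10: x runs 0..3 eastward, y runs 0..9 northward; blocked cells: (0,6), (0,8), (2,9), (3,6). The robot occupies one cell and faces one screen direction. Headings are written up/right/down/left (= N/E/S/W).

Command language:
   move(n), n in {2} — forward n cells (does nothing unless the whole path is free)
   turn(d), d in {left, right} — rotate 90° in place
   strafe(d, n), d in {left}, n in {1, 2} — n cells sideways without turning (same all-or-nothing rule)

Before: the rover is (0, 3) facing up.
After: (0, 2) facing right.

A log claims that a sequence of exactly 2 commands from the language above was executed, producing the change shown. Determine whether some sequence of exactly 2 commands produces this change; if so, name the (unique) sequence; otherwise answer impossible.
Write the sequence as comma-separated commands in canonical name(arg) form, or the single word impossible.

no 2-step route produces this change.

impossible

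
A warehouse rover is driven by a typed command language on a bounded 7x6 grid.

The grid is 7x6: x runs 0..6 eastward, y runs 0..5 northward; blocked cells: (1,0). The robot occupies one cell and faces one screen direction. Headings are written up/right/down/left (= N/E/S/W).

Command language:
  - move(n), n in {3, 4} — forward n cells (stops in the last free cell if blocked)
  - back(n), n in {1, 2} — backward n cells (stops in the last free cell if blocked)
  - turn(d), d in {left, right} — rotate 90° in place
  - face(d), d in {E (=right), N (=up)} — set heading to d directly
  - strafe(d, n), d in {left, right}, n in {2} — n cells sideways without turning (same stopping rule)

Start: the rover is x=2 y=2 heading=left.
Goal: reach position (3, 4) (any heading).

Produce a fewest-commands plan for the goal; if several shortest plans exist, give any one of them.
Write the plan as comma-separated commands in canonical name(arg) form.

strafe(right, 2), back(1)

start: x=2 y=2 heading=left
t=1 strafe(right, 2) ⇒ x=2 y=4 heading=left
t=2 back(1) ⇒ x=3 y=4 heading=left
nothing shorter than 2 reaches the goal.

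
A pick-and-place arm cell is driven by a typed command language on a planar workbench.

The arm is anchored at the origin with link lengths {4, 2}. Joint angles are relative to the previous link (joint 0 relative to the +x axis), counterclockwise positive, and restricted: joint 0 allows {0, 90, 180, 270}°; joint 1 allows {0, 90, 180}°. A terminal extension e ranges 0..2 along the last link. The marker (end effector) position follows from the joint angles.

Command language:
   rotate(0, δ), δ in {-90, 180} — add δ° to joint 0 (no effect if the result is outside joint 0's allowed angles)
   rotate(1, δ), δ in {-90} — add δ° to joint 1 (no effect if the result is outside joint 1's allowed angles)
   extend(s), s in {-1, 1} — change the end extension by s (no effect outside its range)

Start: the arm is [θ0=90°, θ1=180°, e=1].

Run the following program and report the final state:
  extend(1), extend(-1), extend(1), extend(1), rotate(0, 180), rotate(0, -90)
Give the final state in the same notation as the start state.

[θ0=180°, θ1=180°, e=2]

start: [θ0=90°, θ1=180°, e=1]
[1] after extend(1): [θ0=90°, θ1=180°, e=2]
[2] after extend(-1): [θ0=90°, θ1=180°, e=1]
[3] after extend(1): [θ0=90°, θ1=180°, e=2]
[4] after extend(1): [θ0=90°, θ1=180°, e=2]
[5] after rotate(0, 180): [θ0=270°, θ1=180°, e=2]
[6] after rotate(0, -90): [θ0=180°, θ1=180°, e=2]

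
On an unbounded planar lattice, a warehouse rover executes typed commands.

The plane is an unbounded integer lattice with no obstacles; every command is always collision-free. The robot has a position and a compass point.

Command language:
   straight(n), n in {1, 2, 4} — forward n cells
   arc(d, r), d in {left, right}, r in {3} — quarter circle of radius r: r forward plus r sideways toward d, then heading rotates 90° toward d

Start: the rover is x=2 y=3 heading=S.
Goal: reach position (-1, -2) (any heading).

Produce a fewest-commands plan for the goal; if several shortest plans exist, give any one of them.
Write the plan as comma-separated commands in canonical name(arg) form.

straight(2), arc(right, 3)

initial: x=2 y=3 heading=S
t=1 straight(2) ⇒ x=2 y=1 heading=S
t=2 arc(right, 3) ⇒ x=-1 y=-2 heading=W
shorter routes all fall short; 2 is best.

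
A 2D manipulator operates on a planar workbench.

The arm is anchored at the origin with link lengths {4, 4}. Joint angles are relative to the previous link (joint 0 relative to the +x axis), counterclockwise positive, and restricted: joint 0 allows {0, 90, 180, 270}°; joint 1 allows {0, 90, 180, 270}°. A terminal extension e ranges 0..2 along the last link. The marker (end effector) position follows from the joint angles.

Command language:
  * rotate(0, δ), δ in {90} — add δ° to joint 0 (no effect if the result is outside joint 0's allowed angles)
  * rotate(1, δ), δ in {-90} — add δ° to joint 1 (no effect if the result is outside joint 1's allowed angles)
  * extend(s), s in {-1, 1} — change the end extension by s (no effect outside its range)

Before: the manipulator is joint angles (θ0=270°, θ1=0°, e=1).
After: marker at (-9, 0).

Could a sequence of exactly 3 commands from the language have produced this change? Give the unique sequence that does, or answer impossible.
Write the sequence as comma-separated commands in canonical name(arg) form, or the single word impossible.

rotate(0, 90), rotate(0, 90), rotate(0, 90)

from: joint angles (θ0=270°, θ1=0°, e=1)
1. rotate(0, 90) → joint angles (θ0=0°, θ1=0°, e=1)
2. rotate(0, 90) → joint angles (θ0=90°, θ1=0°, e=1)
3. rotate(0, 90) → joint angles (θ0=180°, θ1=0°, e=1)
no rival 3-sequence matches.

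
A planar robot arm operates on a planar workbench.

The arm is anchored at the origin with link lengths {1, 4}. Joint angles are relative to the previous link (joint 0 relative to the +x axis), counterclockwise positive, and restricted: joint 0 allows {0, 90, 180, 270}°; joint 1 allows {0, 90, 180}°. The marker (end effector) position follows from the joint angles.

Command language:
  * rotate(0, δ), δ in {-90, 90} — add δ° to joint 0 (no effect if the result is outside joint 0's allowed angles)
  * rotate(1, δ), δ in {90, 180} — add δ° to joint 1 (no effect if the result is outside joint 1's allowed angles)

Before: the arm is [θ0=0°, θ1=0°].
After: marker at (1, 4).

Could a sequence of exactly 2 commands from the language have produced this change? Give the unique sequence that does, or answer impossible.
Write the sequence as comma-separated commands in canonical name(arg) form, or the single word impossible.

rotate(1, 90), rotate(1, 180)

key: order matters: swapping rotate(1, 90) and rotate(1, 180) lands elsewhere
start: [θ0=0°, θ1=0°]
[1] after rotate(1, 90): [θ0=0°, θ1=90°]
[2] after rotate(1, 180): [θ0=0°, θ1=90°]
no rival 2-sequence matches.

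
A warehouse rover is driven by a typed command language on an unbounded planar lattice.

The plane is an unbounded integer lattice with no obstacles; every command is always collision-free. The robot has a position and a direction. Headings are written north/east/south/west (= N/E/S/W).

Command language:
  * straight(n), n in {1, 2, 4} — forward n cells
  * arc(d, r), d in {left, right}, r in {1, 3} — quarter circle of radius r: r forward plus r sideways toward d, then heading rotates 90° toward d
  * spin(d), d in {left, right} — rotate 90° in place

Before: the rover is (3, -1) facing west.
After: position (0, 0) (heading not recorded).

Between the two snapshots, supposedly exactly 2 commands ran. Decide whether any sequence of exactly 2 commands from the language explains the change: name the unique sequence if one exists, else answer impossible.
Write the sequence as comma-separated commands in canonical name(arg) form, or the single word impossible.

straight(2), arc(right, 1)

key: order matters: swapping straight(2) and arc(right, 1) lands elsewhere
start: (3, -1) facing west
1. straight(2) → (1, -1) facing west
2. arc(right, 1) → (0, 0) facing north
uniquely the one of 81 2-step routes that fits.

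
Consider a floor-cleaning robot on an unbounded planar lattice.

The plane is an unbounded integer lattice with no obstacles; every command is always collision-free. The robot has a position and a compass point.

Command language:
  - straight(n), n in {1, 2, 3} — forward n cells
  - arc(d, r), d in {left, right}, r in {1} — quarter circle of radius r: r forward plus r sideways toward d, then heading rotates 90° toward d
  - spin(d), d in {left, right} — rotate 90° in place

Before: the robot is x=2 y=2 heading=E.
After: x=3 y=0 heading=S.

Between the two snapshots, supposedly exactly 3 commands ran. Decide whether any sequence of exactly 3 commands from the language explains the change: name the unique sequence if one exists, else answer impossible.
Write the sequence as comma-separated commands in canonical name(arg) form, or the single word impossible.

straight(1), spin(right), straight(2)

key: cell and facing (now S) both changed — the 3 commands mix motion and turning
begin: x=2 y=2 heading=E
step 1 (straight(1)): x=3 y=2 heading=E
step 2 (spin(right)): x=3 y=2 heading=S
step 3 (straight(2)): x=3 y=0 heading=S
all 343 alternatives checked — unique.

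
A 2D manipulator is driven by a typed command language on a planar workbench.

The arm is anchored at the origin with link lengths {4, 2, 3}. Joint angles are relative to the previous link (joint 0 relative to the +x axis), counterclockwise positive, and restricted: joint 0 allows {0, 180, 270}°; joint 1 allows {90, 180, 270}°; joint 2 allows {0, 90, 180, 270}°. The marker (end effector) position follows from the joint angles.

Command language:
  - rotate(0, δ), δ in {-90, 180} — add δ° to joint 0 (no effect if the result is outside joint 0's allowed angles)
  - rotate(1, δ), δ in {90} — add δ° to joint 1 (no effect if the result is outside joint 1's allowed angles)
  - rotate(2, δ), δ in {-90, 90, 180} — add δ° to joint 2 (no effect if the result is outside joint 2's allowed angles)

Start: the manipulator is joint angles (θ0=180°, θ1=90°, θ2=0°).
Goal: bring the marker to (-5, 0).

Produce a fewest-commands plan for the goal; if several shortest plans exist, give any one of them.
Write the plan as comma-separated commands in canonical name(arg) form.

rotate(1, 90), rotate(2, 180)

from: joint angles (θ0=180°, θ1=90°, θ2=0°)
[1] after rotate(1, 90): joint angles (θ0=180°, θ1=180°, θ2=0°)
[2] after rotate(2, 180): joint angles (θ0=180°, θ1=180°, θ2=180°)
minimal: 2 command(s), checked below 2.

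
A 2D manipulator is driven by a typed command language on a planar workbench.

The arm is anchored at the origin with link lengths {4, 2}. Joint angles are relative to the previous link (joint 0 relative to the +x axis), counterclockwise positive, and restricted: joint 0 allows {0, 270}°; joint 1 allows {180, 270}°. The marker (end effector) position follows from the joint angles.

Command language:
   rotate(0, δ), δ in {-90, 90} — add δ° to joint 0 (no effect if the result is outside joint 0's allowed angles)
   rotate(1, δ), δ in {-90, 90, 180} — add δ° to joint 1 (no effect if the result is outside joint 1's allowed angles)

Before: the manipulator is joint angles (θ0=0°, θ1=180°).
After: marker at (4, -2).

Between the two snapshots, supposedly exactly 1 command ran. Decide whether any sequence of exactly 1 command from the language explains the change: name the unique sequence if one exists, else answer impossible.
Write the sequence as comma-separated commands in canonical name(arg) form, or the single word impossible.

begin: joint angles (θ0=0°, θ1=180°)
1. rotate(1, 90) → joint angles (θ0=0°, θ1=270°)
all 5 alternatives checked — unique.

rotate(1, 90)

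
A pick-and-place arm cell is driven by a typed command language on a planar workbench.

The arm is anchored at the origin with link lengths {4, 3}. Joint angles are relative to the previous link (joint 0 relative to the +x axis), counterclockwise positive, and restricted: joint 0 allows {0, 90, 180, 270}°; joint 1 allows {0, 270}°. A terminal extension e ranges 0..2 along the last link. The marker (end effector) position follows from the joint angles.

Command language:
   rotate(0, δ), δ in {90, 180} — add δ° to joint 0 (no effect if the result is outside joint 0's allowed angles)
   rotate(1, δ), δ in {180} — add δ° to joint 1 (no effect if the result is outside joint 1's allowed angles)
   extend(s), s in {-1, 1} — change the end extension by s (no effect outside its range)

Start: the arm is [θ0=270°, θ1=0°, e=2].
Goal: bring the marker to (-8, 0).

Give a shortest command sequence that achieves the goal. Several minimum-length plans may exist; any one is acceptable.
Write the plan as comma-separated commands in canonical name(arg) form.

rotate(0, 180), rotate(0, 90), extend(-1)

begin: [θ0=270°, θ1=0°, e=2]
1. rotate(0, 180) → [θ0=90°, θ1=0°, e=2]
2. rotate(0, 90) → [θ0=180°, θ1=0°, e=2]
3. extend(-1) → [θ0=180°, θ1=0°, e=1]
nothing shorter than 3 reaches the goal.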